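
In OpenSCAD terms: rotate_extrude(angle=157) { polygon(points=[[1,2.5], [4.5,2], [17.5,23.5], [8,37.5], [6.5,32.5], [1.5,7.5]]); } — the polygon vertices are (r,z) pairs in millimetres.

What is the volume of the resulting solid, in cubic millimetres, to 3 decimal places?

Profile (r,z), 6 vertices: (1,2.5) (4.5,2) (17.5,23.5) (8,37.5) (6.5,32.5) (1.5,7.5)
edge 0: (1,2.5)→(4.5,2)  cross = 1·2 − 4.5·2.5 = -9.2500; (r_i+r_j)·cross = 5.5·-9.2500 = -50.8750
edge 1: (4.5,2)→(17.5,23.5)  cross = 4.5·23.5 − 17.5·2 = 70.7500; (r_i+r_j)·cross = 22·70.7500 = 1556.5000
edge 2: (17.5,23.5)→(8,37.5)  cross = 17.5·37.5 − 8·23.5 = 468.2500; (r_i+r_j)·cross = 25.5·468.2500 = 11940.3750
edge 3: (8,37.5)→(6.5,32.5)  cross = 8·32.5 − 6.5·37.5 = 16.2500; (r_i+r_j)·cross = 14.5·16.2500 = 235.6250
edge 4: (6.5,32.5)→(1.5,7.5)  cross = 6.5·7.5 − 1.5·32.5 = 0.0000; (r_i+r_j)·cross = 8·0.0000 = 0.0000
edge 5: (1.5,7.5)→(1,2.5)  cross = 1.5·2.5 − 1·7.5 = -3.7500; (r_i+r_j)·cross = 2.5·-3.7500 = -9.3750
Σcross = 542.2500 → A = |Σcross|/2 = 271.1250 mm²
Σ(r_i+r_j)·cross = 13672.2500 → first moment M = |Σ|/6 = 2278.7083
R_c = M/A = 2278.7083/271.1250 = 8.4046 mm
θ = 157° = 2.740167 rad
V = θ·R_c·A = 2.740167·8.4046·271.1250 = 6244.041 mm³

Volume = 6244.041 mm³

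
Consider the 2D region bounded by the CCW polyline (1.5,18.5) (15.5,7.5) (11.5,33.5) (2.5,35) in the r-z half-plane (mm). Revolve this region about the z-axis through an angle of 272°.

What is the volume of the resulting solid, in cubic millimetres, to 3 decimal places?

Volume = 9055.466 mm³

Profile (r,z), 4 vertices: (1.5,18.5) (15.5,7.5) (11.5,33.5) (2.5,35)
edge 0: (1.5,18.5)→(15.5,7.5)  cross = 1.5·7.5 − 15.5·18.5 = -275.5000; (r_i+r_j)·cross = 17·-275.5000 = -4683.5000
edge 1: (15.5,7.5)→(11.5,33.5)  cross = 15.5·33.5 − 11.5·7.5 = 433.0000; (r_i+r_j)·cross = 27·433.0000 = 11691.0000
edge 2: (11.5,33.5)→(2.5,35)  cross = 11.5·35 − 2.5·33.5 = 318.7500; (r_i+r_j)·cross = 14·318.7500 = 4462.5000
edge 3: (2.5,35)→(1.5,18.5)  cross = 2.5·18.5 − 1.5·35 = -6.2500; (r_i+r_j)·cross = 4·-6.2500 = -25.0000
Σcross = 470.0000 → A = |Σcross|/2 = 235.0000 mm²
Σ(r_i+r_j)·cross = 11445.0000 → first moment M = |Σ|/6 = 1907.5000
R_c = M/A = 1907.5000/235.0000 = 8.1170 mm
θ = 272° = 4.747296 rad
V = θ·R_c·A = 4.747296·8.1170·235.0000 = 9055.466 mm³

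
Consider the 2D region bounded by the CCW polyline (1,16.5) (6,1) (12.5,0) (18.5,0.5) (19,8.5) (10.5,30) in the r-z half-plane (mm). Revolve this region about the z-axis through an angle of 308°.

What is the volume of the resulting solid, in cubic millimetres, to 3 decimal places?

Volume = 18498.048 mm³

Profile (r,z), 6 vertices: (1,16.5) (6,1) (12.5,0) (18.5,0.5) (19,8.5) (10.5,30)
edge 0: (1,16.5)→(6,1)  cross = 1·1 − 6·16.5 = -98.0000; (r_i+r_j)·cross = 7·-98.0000 = -686.0000
edge 1: (6,1)→(12.5,0)  cross = 6·0 − 12.5·1 = -12.5000; (r_i+r_j)·cross = 18.5·-12.5000 = -231.2500
edge 2: (12.5,0)→(18.5,0.5)  cross = 12.5·0.5 − 18.5·0 = 6.2500; (r_i+r_j)·cross = 31·6.2500 = 193.7500
edge 3: (18.5,0.5)→(19,8.5)  cross = 18.5·8.5 − 19·0.5 = 147.7500; (r_i+r_j)·cross = 37.5·147.7500 = 5540.6250
edge 4: (19,8.5)→(10.5,30)  cross = 19·30 − 10.5·8.5 = 480.7500; (r_i+r_j)·cross = 29.5·480.7500 = 14182.1250
edge 5: (10.5,30)→(1,16.5)  cross = 10.5·16.5 − 1·30 = 143.2500; (r_i+r_j)·cross = 11.5·143.2500 = 1647.3750
Σcross = 667.5000 → A = |Σcross|/2 = 333.7500 mm²
Σ(r_i+r_j)·cross = 20646.6250 → first moment M = |Σ|/6 = 3441.1042
R_c = M/A = 3441.1042/333.7500 = 10.3104 mm
θ = 308° = 5.375614 rad
V = θ·R_c·A = 5.375614·10.3104·333.7500 = 18498.048 mm³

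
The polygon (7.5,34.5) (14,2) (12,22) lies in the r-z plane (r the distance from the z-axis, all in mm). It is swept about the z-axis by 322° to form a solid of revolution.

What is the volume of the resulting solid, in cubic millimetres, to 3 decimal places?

Volume = 2039.577 mm³

Profile (r,z), 3 vertices: (7.5,34.5) (14,2) (12,22)
edge 0: (7.5,34.5)→(14,2)  cross = 7.5·2 − 14·34.5 = -468.0000; (r_i+r_j)·cross = 21.5·-468.0000 = -10062.0000
edge 1: (14,2)→(12,22)  cross = 14·22 − 12·2 = 284.0000; (r_i+r_j)·cross = 26·284.0000 = 7384.0000
edge 2: (12,22)→(7.5,34.5)  cross = 12·34.5 − 7.5·22 = 249.0000; (r_i+r_j)·cross = 19.5·249.0000 = 4855.5000
Σcross = 65.0000 → A = |Σcross|/2 = 32.5000 mm²
Σ(r_i+r_j)·cross = 2177.5000 → first moment M = |Σ|/6 = 362.9167
R_c = M/A = 362.9167/32.5000 = 11.1667 mm
θ = 322° = 5.619960 rad
V = θ·R_c·A = 5.619960·11.1667·32.5000 = 2039.577 mm³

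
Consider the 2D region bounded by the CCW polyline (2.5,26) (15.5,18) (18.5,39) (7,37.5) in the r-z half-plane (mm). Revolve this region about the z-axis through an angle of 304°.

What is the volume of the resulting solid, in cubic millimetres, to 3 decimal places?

Volume = 12693.687 mm³

Profile (r,z), 4 vertices: (2.5,26) (15.5,18) (18.5,39) (7,37.5)
edge 0: (2.5,26)→(15.5,18)  cross = 2.5·18 − 15.5·26 = -358.0000; (r_i+r_j)·cross = 18·-358.0000 = -6444.0000
edge 1: (15.5,18)→(18.5,39)  cross = 15.5·39 − 18.5·18 = 271.5000; (r_i+r_j)·cross = 34·271.5000 = 9231.0000
edge 2: (18.5,39)→(7,37.5)  cross = 18.5·37.5 − 7·39 = 420.7500; (r_i+r_j)·cross = 25.5·420.7500 = 10729.1250
edge 3: (7,37.5)→(2.5,26)  cross = 7·26 − 2.5·37.5 = 88.2500; (r_i+r_j)·cross = 9.5·88.2500 = 838.3750
Σcross = 422.5000 → A = |Σcross|/2 = 211.2500 mm²
Σ(r_i+r_j)·cross = 14354.5000 → first moment M = |Σ|/6 = 2392.4167
R_c = M/A = 2392.4167/211.2500 = 11.3250 mm
θ = 304° = 5.305801 rad
V = θ·R_c·A = 5.305801·11.3250·211.2500 = 12693.687 mm³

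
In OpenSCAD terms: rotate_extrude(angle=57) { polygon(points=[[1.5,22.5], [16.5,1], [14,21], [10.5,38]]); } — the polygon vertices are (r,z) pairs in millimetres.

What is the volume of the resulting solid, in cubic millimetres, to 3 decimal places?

Profile (r,z), 4 vertices: (1.5,22.5) (16.5,1) (14,21) (10.5,38)
edge 0: (1.5,22.5)→(16.5,1)  cross = 1.5·1 − 16.5·22.5 = -369.7500; (r_i+r_j)·cross = 18·-369.7500 = -6655.5000
edge 1: (16.5,1)→(14,21)  cross = 16.5·21 − 14·1 = 332.5000; (r_i+r_j)·cross = 30.5·332.5000 = 10141.2500
edge 2: (14,21)→(10.5,38)  cross = 14·38 − 10.5·21 = 311.5000; (r_i+r_j)·cross = 24.5·311.5000 = 7631.7500
edge 3: (10.5,38)→(1.5,22.5)  cross = 10.5·22.5 − 1.5·38 = 179.2500; (r_i+r_j)·cross = 12·179.2500 = 2151.0000
Σcross = 453.5000 → A = |Σcross|/2 = 226.7500 mm²
Σ(r_i+r_j)·cross = 13268.5000 → first moment M = |Σ|/6 = 2211.4167
R_c = M/A = 2211.4167/226.7500 = 9.7527 mm
θ = 57° = 0.994838 rad
V = θ·R_c·A = 0.994838·9.7527·226.7500 = 2200.001 mm³

Volume = 2200.001 mm³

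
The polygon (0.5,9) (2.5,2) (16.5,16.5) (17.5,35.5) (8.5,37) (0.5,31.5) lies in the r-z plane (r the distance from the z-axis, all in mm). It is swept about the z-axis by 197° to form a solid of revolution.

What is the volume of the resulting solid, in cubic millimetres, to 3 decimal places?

Profile (r,z), 6 vertices: (0.5,9) (2.5,2) (16.5,16.5) (17.5,35.5) (8.5,37) (0.5,31.5)
edge 0: (0.5,9)→(2.5,2)  cross = 0.5·2 − 2.5·9 = -21.5000; (r_i+r_j)·cross = 3·-21.5000 = -64.5000
edge 1: (2.5,2)→(16.5,16.5)  cross = 2.5·16.5 − 16.5·2 = 8.2500; (r_i+r_j)·cross = 19·8.2500 = 156.7500
edge 2: (16.5,16.5)→(17.5,35.5)  cross = 16.5·35.5 − 17.5·16.5 = 297.0000; (r_i+r_j)·cross = 34·297.0000 = 10098.0000
edge 3: (17.5,35.5)→(8.5,37)  cross = 17.5·37 − 8.5·35.5 = 345.7500; (r_i+r_j)·cross = 26·345.7500 = 8989.5000
edge 4: (8.5,37)→(0.5,31.5)  cross = 8.5·31.5 − 0.5·37 = 249.2500; (r_i+r_j)·cross = 9·249.2500 = 2243.2500
edge 5: (0.5,31.5)→(0.5,9)  cross = 0.5·9 − 0.5·31.5 = -11.2500; (r_i+r_j)·cross = 1·-11.2500 = -11.2500
Σcross = 867.5000 → A = |Σcross|/2 = 433.7500 mm²
Σ(r_i+r_j)·cross = 21411.7500 → first moment M = |Σ|/6 = 3568.6250
R_c = M/A = 3568.6250/433.7500 = 8.2274 mm
θ = 197° = 3.438299 rad
V = θ·R_c·A = 3.438299·8.2274·433.7500 = 12269.998 mm³

Volume = 12269.998 mm³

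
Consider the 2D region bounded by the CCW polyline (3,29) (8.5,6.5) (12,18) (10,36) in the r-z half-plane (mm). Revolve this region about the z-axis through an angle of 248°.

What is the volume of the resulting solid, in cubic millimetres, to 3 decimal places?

Profile (r,z), 4 vertices: (3,29) (8.5,6.5) (12,18) (10,36)
edge 0: (3,29)→(8.5,6.5)  cross = 3·6.5 − 8.5·29 = -227.0000; (r_i+r_j)·cross = 11.5·-227.0000 = -2610.5000
edge 1: (8.5,6.5)→(12,18)  cross = 8.5·18 − 12·6.5 = 75.0000; (r_i+r_j)·cross = 20.5·75.0000 = 1537.5000
edge 2: (12,18)→(10,36)  cross = 12·36 − 10·18 = 252.0000; (r_i+r_j)·cross = 22·252.0000 = 5544.0000
edge 3: (10,36)→(3,29)  cross = 10·29 − 3·36 = 182.0000; (r_i+r_j)·cross = 13·182.0000 = 2366.0000
Σcross = 282.0000 → A = |Σcross|/2 = 141.0000 mm²
Σ(r_i+r_j)·cross = 6837.0000 → first moment M = |Σ|/6 = 1139.5000
R_c = M/A = 1139.5000/141.0000 = 8.0816 mm
θ = 248° = 4.328417 rad
V = θ·R_c·A = 4.328417·8.0816·141.0000 = 4932.231 mm³

Volume = 4932.231 mm³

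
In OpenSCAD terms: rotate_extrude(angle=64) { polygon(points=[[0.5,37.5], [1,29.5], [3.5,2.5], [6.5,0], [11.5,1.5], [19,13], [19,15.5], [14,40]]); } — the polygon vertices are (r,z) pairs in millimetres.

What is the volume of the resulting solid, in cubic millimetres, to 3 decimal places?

Profile (r,z), 8 vertices: (0.5,37.5) (1,29.5) (3.5,2.5) (6.5,0) (11.5,1.5) (19,13) (19,15.5) (14,40)
edge 0: (0.5,37.5)→(1,29.5)  cross = 0.5·29.5 − 1·37.5 = -22.7500; (r_i+r_j)·cross = 1.5·-22.7500 = -34.1250
edge 1: (1,29.5)→(3.5,2.5)  cross = 1·2.5 − 3.5·29.5 = -100.7500; (r_i+r_j)·cross = 4.5·-100.7500 = -453.3750
edge 2: (3.5,2.5)→(6.5,0)  cross = 3.5·0 − 6.5·2.5 = -16.2500; (r_i+r_j)·cross = 10·-16.2500 = -162.5000
edge 3: (6.5,0)→(11.5,1.5)  cross = 6.5·1.5 − 11.5·0 = 9.7500; (r_i+r_j)·cross = 18·9.7500 = 175.5000
edge 4: (11.5,1.5)→(19,13)  cross = 11.5·13 − 19·1.5 = 121.0000; (r_i+r_j)·cross = 30.5·121.0000 = 3690.5000
edge 5: (19,13)→(19,15.5)  cross = 19·15.5 − 19·13 = 47.5000; (r_i+r_j)·cross = 38·47.5000 = 1805.0000
edge 6: (19,15.5)→(14,40)  cross = 19·40 − 14·15.5 = 543.0000; (r_i+r_j)·cross = 33·543.0000 = 17919.0000
edge 7: (14,40)→(0.5,37.5)  cross = 14·37.5 − 0.5·40 = 505.0000; (r_i+r_j)·cross = 14.5·505.0000 = 7322.5000
Σcross = 1086.5000 → A = |Σcross|/2 = 543.2500 mm²
Σ(r_i+r_j)·cross = 30262.5000 → first moment M = |Σ|/6 = 5043.7500
R_c = M/A = 5043.7500/543.2500 = 9.2844 mm
θ = 64° = 1.117011 rad
V = θ·R_c·A = 1.117011·9.2844·543.2500 = 5633.923 mm³

Volume = 5633.923 mm³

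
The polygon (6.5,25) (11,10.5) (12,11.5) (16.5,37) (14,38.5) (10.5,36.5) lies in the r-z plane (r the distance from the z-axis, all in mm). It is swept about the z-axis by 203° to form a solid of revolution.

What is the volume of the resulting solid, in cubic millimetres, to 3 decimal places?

Volume = 6058.709 mm³

Profile (r,z), 6 vertices: (6.5,25) (11,10.5) (12,11.5) (16.5,37) (14,38.5) (10.5,36.5)
edge 0: (6.5,25)→(11,10.5)  cross = 6.5·10.5 − 11·25 = -206.7500; (r_i+r_j)·cross = 17.5·-206.7500 = -3618.1250
edge 1: (11,10.5)→(12,11.5)  cross = 11·11.5 − 12·10.5 = 0.5000; (r_i+r_j)·cross = 23·0.5000 = 11.5000
edge 2: (12,11.5)→(16.5,37)  cross = 12·37 − 16.5·11.5 = 254.2500; (r_i+r_j)·cross = 28.5·254.2500 = 7246.1250
edge 3: (16.5,37)→(14,38.5)  cross = 16.5·38.5 − 14·37 = 117.2500; (r_i+r_j)·cross = 30.5·117.2500 = 3576.1250
edge 4: (14,38.5)→(10.5,36.5)  cross = 14·36.5 − 10.5·38.5 = 106.7500; (r_i+r_j)·cross = 24.5·106.7500 = 2615.3750
edge 5: (10.5,36.5)→(6.5,25)  cross = 10.5·25 − 6.5·36.5 = 25.2500; (r_i+r_j)·cross = 17·25.2500 = 429.2500
Σcross = 297.2500 → A = |Σcross|/2 = 148.6250 mm²
Σ(r_i+r_j)·cross = 10260.2500 → first moment M = |Σ|/6 = 1710.0417
R_c = M/A = 1710.0417/148.6250 = 11.5057 mm
θ = 203° = 3.543018 rad
V = θ·R_c·A = 3.543018·11.5057·148.6250 = 6058.709 mm³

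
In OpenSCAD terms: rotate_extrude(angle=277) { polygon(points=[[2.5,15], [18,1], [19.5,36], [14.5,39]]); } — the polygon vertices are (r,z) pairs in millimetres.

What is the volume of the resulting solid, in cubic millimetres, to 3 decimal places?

Volume = 22749.837 mm³

Profile (r,z), 4 vertices: (2.5,15) (18,1) (19.5,36) (14.5,39)
edge 0: (2.5,15)→(18,1)  cross = 2.5·1 − 18·15 = -267.5000; (r_i+r_j)·cross = 20.5·-267.5000 = -5483.7500
edge 1: (18,1)→(19.5,36)  cross = 18·36 − 19.5·1 = 628.5000; (r_i+r_j)·cross = 37.5·628.5000 = 23568.7500
edge 2: (19.5,36)→(14.5,39)  cross = 19.5·39 − 14.5·36 = 238.5000; (r_i+r_j)·cross = 34·238.5000 = 8109.0000
edge 3: (14.5,39)→(2.5,15)  cross = 14.5·15 − 2.5·39 = 120.0000; (r_i+r_j)·cross = 17·120.0000 = 2040.0000
Σcross = 719.5000 → A = |Σcross|/2 = 359.7500 mm²
Σ(r_i+r_j)·cross = 28234.0000 → first moment M = |Σ|/6 = 4705.6667
R_c = M/A = 4705.6667/359.7500 = 13.0804 mm
θ = 277° = 4.834562 rad
V = θ·R_c·A = 4.834562·13.0804·359.7500 = 22749.837 mm³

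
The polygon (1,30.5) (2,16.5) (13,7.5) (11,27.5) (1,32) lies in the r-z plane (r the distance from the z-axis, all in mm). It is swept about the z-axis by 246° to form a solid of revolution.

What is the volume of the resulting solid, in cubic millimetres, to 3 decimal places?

Profile (r,z), 5 vertices: (1,30.5) (2,16.5) (13,7.5) (11,27.5) (1,32)
edge 0: (1,30.5)→(2,16.5)  cross = 1·16.5 − 2·30.5 = -44.5000; (r_i+r_j)·cross = 3·-44.5000 = -133.5000
edge 1: (2,16.5)→(13,7.5)  cross = 2·7.5 − 13·16.5 = -199.5000; (r_i+r_j)·cross = 15·-199.5000 = -2992.5000
edge 2: (13,7.5)→(11,27.5)  cross = 13·27.5 − 11·7.5 = 275.0000; (r_i+r_j)·cross = 24·275.0000 = 6600.0000
edge 3: (11,27.5)→(1,32)  cross = 11·32 − 1·27.5 = 324.5000; (r_i+r_j)·cross = 12·324.5000 = 3894.0000
edge 4: (1,32)→(1,30.5)  cross = 1·30.5 − 1·32 = -1.5000; (r_i+r_j)·cross = 2·-1.5000 = -3.0000
Σcross = 354.0000 → A = |Σcross|/2 = 177.0000 mm²
Σ(r_i+r_j)·cross = 7365.0000 → first moment M = |Σ|/6 = 1227.5000
R_c = M/A = 1227.5000/177.0000 = 6.9350 mm
θ = 246° = 4.293510 rad
V = θ·R_c·A = 4.293510·6.9350·177.0000 = 5270.283 mm³

Volume = 5270.283 mm³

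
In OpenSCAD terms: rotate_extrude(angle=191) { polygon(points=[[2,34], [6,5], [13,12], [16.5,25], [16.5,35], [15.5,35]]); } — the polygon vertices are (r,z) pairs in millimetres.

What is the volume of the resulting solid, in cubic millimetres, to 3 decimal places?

Profile (r,z), 6 vertices: (2,34) (6,5) (13,12) (16.5,25) (16.5,35) (15.5,35)
edge 0: (2,34)→(6,5)  cross = 2·5 − 6·34 = -194.0000; (r_i+r_j)·cross = 8·-194.0000 = -1552.0000
edge 1: (6,5)→(13,12)  cross = 6·12 − 13·5 = 7.0000; (r_i+r_j)·cross = 19·7.0000 = 133.0000
edge 2: (13,12)→(16.5,25)  cross = 13·25 − 16.5·12 = 127.0000; (r_i+r_j)·cross = 29.5·127.0000 = 3746.5000
edge 3: (16.5,25)→(16.5,35)  cross = 16.5·35 − 16.5·25 = 165.0000; (r_i+r_j)·cross = 33·165.0000 = 5445.0000
edge 4: (16.5,35)→(15.5,35)  cross = 16.5·35 − 15.5·35 = 35.0000; (r_i+r_j)·cross = 32·35.0000 = 1120.0000
edge 5: (15.5,35)→(2,34)  cross = 15.5·34 − 2·35 = 457.0000; (r_i+r_j)·cross = 17.5·457.0000 = 7997.5000
Σcross = 597.0000 → A = |Σcross|/2 = 298.5000 mm²
Σ(r_i+r_j)·cross = 16890.0000 → first moment M = |Σ|/6 = 2815.0000
R_c = M/A = 2815.0000/298.5000 = 9.4305 mm
θ = 191° = 3.333579 rad
V = θ·R_c·A = 3.333579·9.4305·298.5000 = 9384.025 mm³

Volume = 9384.025 mm³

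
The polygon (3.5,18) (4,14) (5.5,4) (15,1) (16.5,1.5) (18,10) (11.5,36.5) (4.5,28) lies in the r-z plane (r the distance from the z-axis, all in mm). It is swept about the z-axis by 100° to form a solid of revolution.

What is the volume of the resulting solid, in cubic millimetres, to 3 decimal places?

Volume = 6241.806 mm³

Profile (r,z), 8 vertices: (3.5,18) (4,14) (5.5,4) (15,1) (16.5,1.5) (18,10) (11.5,36.5) (4.5,28)
edge 0: (3.5,18)→(4,14)  cross = 3.5·14 − 4·18 = -23.0000; (r_i+r_j)·cross = 7.5·-23.0000 = -172.5000
edge 1: (4,14)→(5.5,4)  cross = 4·4 − 5.5·14 = -61.0000; (r_i+r_j)·cross = 9.5·-61.0000 = -579.5000
edge 2: (5.5,4)→(15,1)  cross = 5.5·1 − 15·4 = -54.5000; (r_i+r_j)·cross = 20.5·-54.5000 = -1117.2500
edge 3: (15,1)→(16.5,1.5)  cross = 15·1.5 − 16.5·1 = 6.0000; (r_i+r_j)·cross = 31.5·6.0000 = 189.0000
edge 4: (16.5,1.5)→(18,10)  cross = 16.5·10 − 18·1.5 = 138.0000; (r_i+r_j)·cross = 34.5·138.0000 = 4761.0000
edge 5: (18,10)→(11.5,36.5)  cross = 18·36.5 − 11.5·10 = 542.0000; (r_i+r_j)·cross = 29.5·542.0000 = 15989.0000
edge 6: (11.5,36.5)→(4.5,28)  cross = 11.5·28 − 4.5·36.5 = 157.7500; (r_i+r_j)·cross = 16·157.7500 = 2524.0000
edge 7: (4.5,28)→(3.5,18)  cross = 4.5·18 − 3.5·28 = -17.0000; (r_i+r_j)·cross = 8·-17.0000 = -136.0000
Σcross = 688.2500 → A = |Σcross|/2 = 344.1250 mm²
Σ(r_i+r_j)·cross = 21457.7500 → first moment M = |Σ|/6 = 3576.2917
R_c = M/A = 3576.2917/344.1250 = 10.3924 mm
θ = 100° = 1.745329 rad
V = θ·R_c·A = 1.745329·10.3924·344.1250 = 6241.806 mm³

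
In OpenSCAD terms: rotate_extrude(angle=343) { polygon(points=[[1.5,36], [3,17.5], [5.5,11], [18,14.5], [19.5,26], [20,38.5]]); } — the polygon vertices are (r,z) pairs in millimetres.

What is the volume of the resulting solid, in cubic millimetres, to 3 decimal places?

Profile (r,z), 6 vertices: (1.5,36) (3,17.5) (5.5,11) (18,14.5) (19.5,26) (20,38.5)
edge 0: (1.5,36)→(3,17.5)  cross = 1.5·17.5 − 3·36 = -81.7500; (r_i+r_j)·cross = 4.5·-81.7500 = -367.8750
edge 1: (3,17.5)→(5.5,11)  cross = 3·11 − 5.5·17.5 = -63.2500; (r_i+r_j)·cross = 8.5·-63.2500 = -537.6250
edge 2: (5.5,11)→(18,14.5)  cross = 5.5·14.5 − 18·11 = -118.2500; (r_i+r_j)·cross = 23.5·-118.2500 = -2778.8750
edge 3: (18,14.5)→(19.5,26)  cross = 18·26 − 19.5·14.5 = 185.2500; (r_i+r_j)·cross = 37.5·185.2500 = 6946.8750
edge 4: (19.5,26)→(20,38.5)  cross = 19.5·38.5 − 20·26 = 230.7500; (r_i+r_j)·cross = 39.5·230.7500 = 9114.6250
edge 5: (20,38.5)→(1.5,36)  cross = 20·36 − 1.5·38.5 = 662.2500; (r_i+r_j)·cross = 21.5·662.2500 = 14238.3750
Σcross = 815.0000 → A = |Σcross|/2 = 407.5000 mm²
Σ(r_i+r_j)·cross = 26615.5000 → first moment M = |Σ|/6 = 4435.9167
R_c = M/A = 4435.9167/407.5000 = 10.8857 mm
θ = 343° = 5.986479 rad
V = θ·R_c·A = 5.986479·10.8857·407.5000 = 26555.523 mm³

Volume = 26555.523 mm³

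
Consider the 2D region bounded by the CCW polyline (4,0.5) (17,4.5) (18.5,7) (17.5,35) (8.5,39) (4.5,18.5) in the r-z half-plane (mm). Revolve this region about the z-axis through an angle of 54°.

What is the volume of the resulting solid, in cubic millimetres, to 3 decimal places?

Volume = 4638.797 mm³

Profile (r,z), 6 vertices: (4,0.5) (17,4.5) (18.5,7) (17.5,35) (8.5,39) (4.5,18.5)
edge 0: (4,0.5)→(17,4.5)  cross = 4·4.5 − 17·0.5 = 9.5000; (r_i+r_j)·cross = 21·9.5000 = 199.5000
edge 1: (17,4.5)→(18.5,7)  cross = 17·7 − 18.5·4.5 = 35.7500; (r_i+r_j)·cross = 35.5·35.7500 = 1269.1250
edge 2: (18.5,7)→(17.5,35)  cross = 18.5·35 − 17.5·7 = 525.0000; (r_i+r_j)·cross = 36·525.0000 = 18900.0000
edge 3: (17.5,35)→(8.5,39)  cross = 17.5·39 − 8.5·35 = 385.0000; (r_i+r_j)·cross = 26·385.0000 = 10010.0000
edge 4: (8.5,39)→(4.5,18.5)  cross = 8.5·18.5 − 4.5·39 = -18.2500; (r_i+r_j)·cross = 13·-18.2500 = -237.2500
edge 5: (4.5,18.5)→(4,0.5)  cross = 4.5·0.5 − 4·18.5 = -71.7500; (r_i+r_j)·cross = 8.5·-71.7500 = -609.8750
Σcross = 865.2500 → A = |Σcross|/2 = 432.6250 mm²
Σ(r_i+r_j)·cross = 29531.5000 → first moment M = |Σ|/6 = 4921.9167
R_c = M/A = 4921.9167/432.6250 = 11.3769 mm
θ = 54° = 0.942478 rad
V = θ·R_c·A = 0.942478·11.3769·432.6250 = 4638.797 mm³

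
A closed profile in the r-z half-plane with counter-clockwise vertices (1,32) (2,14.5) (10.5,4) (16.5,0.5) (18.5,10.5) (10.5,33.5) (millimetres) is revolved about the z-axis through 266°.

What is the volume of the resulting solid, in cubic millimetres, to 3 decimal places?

Volume = 15786.595 mm³

Profile (r,z), 6 vertices: (1,32) (2,14.5) (10.5,4) (16.5,0.5) (18.5,10.5) (10.5,33.5)
edge 0: (1,32)→(2,14.5)  cross = 1·14.5 − 2·32 = -49.5000; (r_i+r_j)·cross = 3·-49.5000 = -148.5000
edge 1: (2,14.5)→(10.5,4)  cross = 2·4 − 10.5·14.5 = -144.2500; (r_i+r_j)·cross = 12.5·-144.2500 = -1803.1250
edge 2: (10.5,4)→(16.5,0.5)  cross = 10.5·0.5 − 16.5·4 = -60.7500; (r_i+r_j)·cross = 27·-60.7500 = -1640.2500
edge 3: (16.5,0.5)→(18.5,10.5)  cross = 16.5·10.5 − 18.5·0.5 = 164.0000; (r_i+r_j)·cross = 35·164.0000 = 5740.0000
edge 4: (18.5,10.5)→(10.5,33.5)  cross = 18.5·33.5 − 10.5·10.5 = 509.5000; (r_i+r_j)·cross = 29·509.5000 = 14775.5000
edge 5: (10.5,33.5)→(1,32)  cross = 10.5·32 − 1·33.5 = 302.5000; (r_i+r_j)·cross = 11.5·302.5000 = 3478.7500
Σcross = 721.5000 → A = |Σcross|/2 = 360.7500 mm²
Σ(r_i+r_j)·cross = 20402.3750 → first moment M = |Σ|/6 = 3400.3958
R_c = M/A = 3400.3958/360.7500 = 9.4259 mm
θ = 266° = 4.642576 rad
V = θ·R_c·A = 4.642576·9.4259·360.7500 = 15786.595 mm³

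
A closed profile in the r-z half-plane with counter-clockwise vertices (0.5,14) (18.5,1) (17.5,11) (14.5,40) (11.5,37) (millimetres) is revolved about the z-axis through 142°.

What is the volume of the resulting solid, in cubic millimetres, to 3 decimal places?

Profile (r,z), 5 vertices: (0.5,14) (18.5,1) (17.5,11) (14.5,40) (11.5,37)
edge 0: (0.5,14)→(18.5,1)  cross = 0.5·1 − 18.5·14 = -258.5000; (r_i+r_j)·cross = 19·-258.5000 = -4911.5000
edge 1: (18.5,1)→(17.5,11)  cross = 18.5·11 − 17.5·1 = 186.0000; (r_i+r_j)·cross = 36·186.0000 = 6696.0000
edge 2: (17.5,11)→(14.5,40)  cross = 17.5·40 − 14.5·11 = 540.5000; (r_i+r_j)·cross = 32·540.5000 = 17296.0000
edge 3: (14.5,40)→(11.5,37)  cross = 14.5·37 − 11.5·40 = 76.5000; (r_i+r_j)·cross = 26·76.5000 = 1989.0000
edge 4: (11.5,37)→(0.5,14)  cross = 11.5·14 − 0.5·37 = 142.5000; (r_i+r_j)·cross = 12·142.5000 = 1710.0000
Σcross = 687.0000 → A = |Σcross|/2 = 343.5000 mm²
Σ(r_i+r_j)·cross = 22779.5000 → first moment M = |Σ|/6 = 3796.5833
R_c = M/A = 3796.5833/343.5000 = 11.0526 mm
θ = 142° = 2.478368 rad
V = θ·R_c·A = 2.478368·11.0526·343.5000 = 9409.329 mm³

Volume = 9409.329 mm³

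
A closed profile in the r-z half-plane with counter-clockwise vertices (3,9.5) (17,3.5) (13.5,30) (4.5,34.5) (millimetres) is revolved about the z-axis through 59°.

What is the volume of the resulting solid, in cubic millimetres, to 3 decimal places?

Volume = 2847.543 mm³

Profile (r,z), 4 vertices: (3,9.5) (17,3.5) (13.5,30) (4.5,34.5)
edge 0: (3,9.5)→(17,3.5)  cross = 3·3.5 − 17·9.5 = -151.0000; (r_i+r_j)·cross = 20·-151.0000 = -3020.0000
edge 1: (17,3.5)→(13.5,30)  cross = 17·30 − 13.5·3.5 = 462.7500; (r_i+r_j)·cross = 30.5·462.7500 = 14113.8750
edge 2: (13.5,30)→(4.5,34.5)  cross = 13.5·34.5 − 4.5·30 = 330.7500; (r_i+r_j)·cross = 18·330.7500 = 5953.5000
edge 3: (4.5,34.5)→(3,9.5)  cross = 4.5·9.5 − 3·34.5 = -60.7500; (r_i+r_j)·cross = 7.5·-60.7500 = -455.6250
Σcross = 581.7500 → A = |Σcross|/2 = 290.8750 mm²
Σ(r_i+r_j)·cross = 16591.7500 → first moment M = |Σ|/6 = 2765.2917
R_c = M/A = 2765.2917/290.8750 = 9.5068 mm
θ = 59° = 1.029744 rad
V = θ·R_c·A = 1.029744·9.5068·290.8750 = 2847.543 mm³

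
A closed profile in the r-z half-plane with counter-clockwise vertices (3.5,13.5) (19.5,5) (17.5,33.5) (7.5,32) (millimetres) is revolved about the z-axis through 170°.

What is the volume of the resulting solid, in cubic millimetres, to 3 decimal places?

Profile (r,z), 4 vertices: (3.5,13.5) (19.5,5) (17.5,33.5) (7.5,32)
edge 0: (3.5,13.5)→(19.5,5)  cross = 3.5·5 − 19.5·13.5 = -245.7500; (r_i+r_j)·cross = 23·-245.7500 = -5652.2500
edge 1: (19.5,5)→(17.5,33.5)  cross = 19.5·33.5 − 17.5·5 = 565.7500; (r_i+r_j)·cross = 37·565.7500 = 20932.7500
edge 2: (17.5,33.5)→(7.5,32)  cross = 17.5·32 − 7.5·33.5 = 308.7500; (r_i+r_j)·cross = 25·308.7500 = 7718.7500
edge 3: (7.5,32)→(3.5,13.5)  cross = 7.5·13.5 − 3.5·32 = -10.7500; (r_i+r_j)·cross = 11·-10.7500 = -118.2500
Σcross = 618.0000 → A = |Σcross|/2 = 309.0000 mm²
Σ(r_i+r_j)·cross = 22881.0000 → first moment M = |Σ|/6 = 3813.5000
R_c = M/A = 3813.5000/309.0000 = 12.3414 mm
θ = 170° = 2.967060 rad
V = θ·R_c·A = 2.967060·12.3414·309.0000 = 11314.882 mm³

Volume = 11314.882 mm³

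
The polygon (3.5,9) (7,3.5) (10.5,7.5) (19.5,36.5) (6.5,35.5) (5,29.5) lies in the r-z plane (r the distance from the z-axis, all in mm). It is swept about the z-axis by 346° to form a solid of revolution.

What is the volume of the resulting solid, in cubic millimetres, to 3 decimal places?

Volume = 18470.293 mm³

Profile (r,z), 6 vertices: (3.5,9) (7,3.5) (10.5,7.5) (19.5,36.5) (6.5,35.5) (5,29.5)
edge 0: (3.5,9)→(7,3.5)  cross = 3.5·3.5 − 7·9 = -50.7500; (r_i+r_j)·cross = 10.5·-50.7500 = -532.8750
edge 1: (7,3.5)→(10.5,7.5)  cross = 7·7.5 − 10.5·3.5 = 15.7500; (r_i+r_j)·cross = 17.5·15.7500 = 275.6250
edge 2: (10.5,7.5)→(19.5,36.5)  cross = 10.5·36.5 − 19.5·7.5 = 237.0000; (r_i+r_j)·cross = 30·237.0000 = 7110.0000
edge 3: (19.5,36.5)→(6.5,35.5)  cross = 19.5·35.5 − 6.5·36.5 = 455.0000; (r_i+r_j)·cross = 26·455.0000 = 11830.0000
edge 4: (6.5,35.5)→(5,29.5)  cross = 6.5·29.5 − 5·35.5 = 14.2500; (r_i+r_j)·cross = 11.5·14.2500 = 163.8750
edge 5: (5,29.5)→(3.5,9)  cross = 5·9 − 3.5·29.5 = -58.2500; (r_i+r_j)·cross = 8.5·-58.2500 = -495.1250
Σcross = 613.0000 → A = |Σcross|/2 = 306.5000 mm²
Σ(r_i+r_j)·cross = 18351.5000 → first moment M = |Σ|/6 = 3058.5833
R_c = M/A = 3058.5833/306.5000 = 9.9791 mm
θ = 346° = 6.038839 rad
V = θ·R_c·A = 6.038839·9.9791·306.5000 = 18470.293 mm³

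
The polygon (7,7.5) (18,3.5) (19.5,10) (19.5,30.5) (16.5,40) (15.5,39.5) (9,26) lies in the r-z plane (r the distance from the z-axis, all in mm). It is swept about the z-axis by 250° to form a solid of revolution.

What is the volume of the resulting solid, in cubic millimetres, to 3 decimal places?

Profile (r,z), 7 vertices: (7,7.5) (18,3.5) (19.5,10) (19.5,30.5) (16.5,40) (15.5,39.5) (9,26)
edge 0: (7,7.5)→(18,3.5)  cross = 7·3.5 − 18·7.5 = -110.5000; (r_i+r_j)·cross = 25·-110.5000 = -2762.5000
edge 1: (18,3.5)→(19.5,10)  cross = 18·10 − 19.5·3.5 = 111.7500; (r_i+r_j)·cross = 37.5·111.7500 = 4190.6250
edge 2: (19.5,10)→(19.5,30.5)  cross = 19.5·30.5 − 19.5·10 = 399.7500; (r_i+r_j)·cross = 39·399.7500 = 15590.2500
edge 3: (19.5,30.5)→(16.5,40)  cross = 19.5·40 − 16.5·30.5 = 276.7500; (r_i+r_j)·cross = 36·276.7500 = 9963.0000
edge 4: (16.5,40)→(15.5,39.5)  cross = 16.5·39.5 − 15.5·40 = 31.7500; (r_i+r_j)·cross = 32·31.7500 = 1016.0000
edge 5: (15.5,39.5)→(9,26)  cross = 15.5·26 − 9·39.5 = 47.5000; (r_i+r_j)·cross = 24.5·47.5000 = 1163.7500
edge 6: (9,26)→(7,7.5)  cross = 9·7.5 − 7·26 = -114.5000; (r_i+r_j)·cross = 16·-114.5000 = -1832.0000
Σcross = 642.5000 → A = |Σcross|/2 = 321.2500 mm²
Σ(r_i+r_j)·cross = 27329.1250 → first moment M = |Σ|/6 = 4554.8542
R_c = M/A = 4554.8542/321.2500 = 14.1785 mm
θ = 250° = 4.363323 rad
V = θ·R_c·A = 4.363323·14.1785·321.2500 = 19874.301 mm³

Volume = 19874.301 mm³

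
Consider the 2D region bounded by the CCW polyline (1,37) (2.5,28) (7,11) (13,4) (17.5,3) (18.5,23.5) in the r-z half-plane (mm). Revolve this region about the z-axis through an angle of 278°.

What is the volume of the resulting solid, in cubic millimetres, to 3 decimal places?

Profile (r,z), 6 vertices: (1,37) (2.5,28) (7,11) (13,4) (17.5,3) (18.5,23.5)
edge 0: (1,37)→(2.5,28)  cross = 1·28 − 2.5·37 = -64.5000; (r_i+r_j)·cross = 3.5·-64.5000 = -225.7500
edge 1: (2.5,28)→(7,11)  cross = 2.5·11 − 7·28 = -168.5000; (r_i+r_j)·cross = 9.5·-168.5000 = -1600.7500
edge 2: (7,11)→(13,4)  cross = 7·4 − 13·11 = -115.0000; (r_i+r_j)·cross = 20·-115.0000 = -2300.0000
edge 3: (13,4)→(17.5,3)  cross = 13·3 − 17.5·4 = -31.0000; (r_i+r_j)·cross = 30.5·-31.0000 = -945.5000
edge 4: (17.5,3)→(18.5,23.5)  cross = 17.5·23.5 − 18.5·3 = 355.7500; (r_i+r_j)·cross = 36·355.7500 = 12807.0000
edge 5: (18.5,23.5)→(1,37)  cross = 18.5·37 − 1·23.5 = 661.0000; (r_i+r_j)·cross = 19.5·661.0000 = 12889.5000
Σcross = 637.7500 → A = |Σcross|/2 = 318.8750 mm²
Σ(r_i+r_j)·cross = 20624.5000 → first moment M = |Σ|/6 = 3437.4167
R_c = M/A = 3437.4167/318.8750 = 10.7798 mm
θ = 278° = 4.852015 rad
V = θ·R_c·A = 4.852015·10.7798·318.8750 = 16678.398 mm³

Volume = 16678.398 mm³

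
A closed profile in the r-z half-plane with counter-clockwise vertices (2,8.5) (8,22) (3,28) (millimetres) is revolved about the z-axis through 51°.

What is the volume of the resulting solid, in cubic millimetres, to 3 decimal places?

Volume = 199.609 mm³

Profile (r,z), 3 vertices: (2,8.5) (8,22) (3,28)
edge 0: (2,8.5)→(8,22)  cross = 2·22 − 8·8.5 = -24.0000; (r_i+r_j)·cross = 10·-24.0000 = -240.0000
edge 1: (8,22)→(3,28)  cross = 8·28 − 3·22 = 158.0000; (r_i+r_j)·cross = 11·158.0000 = 1738.0000
edge 2: (3,28)→(2,8.5)  cross = 3·8.5 − 2·28 = -30.5000; (r_i+r_j)·cross = 5·-30.5000 = -152.5000
Σcross = 103.5000 → A = |Σcross|/2 = 51.7500 mm²
Σ(r_i+r_j)·cross = 1345.5000 → first moment M = |Σ|/6 = 224.2500
R_c = M/A = 224.2500/51.7500 = 4.3333 mm
θ = 51° = 0.890118 rad
V = θ·R_c·A = 0.890118·4.3333·51.7500 = 199.609 mm³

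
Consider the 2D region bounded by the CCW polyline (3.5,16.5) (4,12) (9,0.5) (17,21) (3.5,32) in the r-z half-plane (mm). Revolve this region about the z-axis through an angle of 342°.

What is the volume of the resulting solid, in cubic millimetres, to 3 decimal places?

Volume = 12336.485 mm³

Profile (r,z), 5 vertices: (3.5,16.5) (4,12) (9,0.5) (17,21) (3.5,32)
edge 0: (3.5,16.5)→(4,12)  cross = 3.5·12 − 4·16.5 = -24.0000; (r_i+r_j)·cross = 7.5·-24.0000 = -180.0000
edge 1: (4,12)→(9,0.5)  cross = 4·0.5 − 9·12 = -106.0000; (r_i+r_j)·cross = 13·-106.0000 = -1378.0000
edge 2: (9,0.5)→(17,21)  cross = 9·21 − 17·0.5 = 180.5000; (r_i+r_j)·cross = 26·180.5000 = 4693.0000
edge 3: (17,21)→(3.5,32)  cross = 17·32 − 3.5·21 = 470.5000; (r_i+r_j)·cross = 20.5·470.5000 = 9645.2500
edge 4: (3.5,32)→(3.5,16.5)  cross = 3.5·16.5 − 3.5·32 = -54.2500; (r_i+r_j)·cross = 7·-54.2500 = -379.7500
Σcross = 466.7500 → A = |Σcross|/2 = 233.3750 mm²
Σ(r_i+r_j)·cross = 12400.5000 → first moment M = |Σ|/6 = 2066.7500
R_c = M/A = 2066.7500/233.3750 = 8.8559 mm
θ = 342° = 5.969026 rad
V = θ·R_c·A = 5.969026·8.8559·233.3750 = 12336.485 mm³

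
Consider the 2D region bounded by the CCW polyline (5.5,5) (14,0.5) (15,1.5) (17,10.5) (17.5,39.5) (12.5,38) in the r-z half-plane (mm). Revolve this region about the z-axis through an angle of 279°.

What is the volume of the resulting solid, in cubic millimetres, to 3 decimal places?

Volume = 18367.636 mm³

Profile (r,z), 6 vertices: (5.5,5) (14,0.5) (15,1.5) (17,10.5) (17.5,39.5) (12.5,38)
edge 0: (5.5,5)→(14,0.5)  cross = 5.5·0.5 − 14·5 = -67.2500; (r_i+r_j)·cross = 19.5·-67.2500 = -1311.3750
edge 1: (14,0.5)→(15,1.5)  cross = 14·1.5 − 15·0.5 = 13.5000; (r_i+r_j)·cross = 29·13.5000 = 391.5000
edge 2: (15,1.5)→(17,10.5)  cross = 15·10.5 − 17·1.5 = 132.0000; (r_i+r_j)·cross = 32·132.0000 = 4224.0000
edge 3: (17,10.5)→(17.5,39.5)  cross = 17·39.5 − 17.5·10.5 = 487.7500; (r_i+r_j)·cross = 34.5·487.7500 = 16827.3750
edge 4: (17.5,39.5)→(12.5,38)  cross = 17.5·38 − 12.5·39.5 = 171.2500; (r_i+r_j)·cross = 30·171.2500 = 5137.5000
edge 5: (12.5,38)→(5.5,5)  cross = 12.5·5 − 5.5·38 = -146.5000; (r_i+r_j)·cross = 18·-146.5000 = -2637.0000
Σcross = 590.7500 → A = |Σcross|/2 = 295.3750 mm²
Σ(r_i+r_j)·cross = 22632.0000 → first moment M = |Σ|/6 = 3772.0000
R_c = M/A = 3772.0000/295.3750 = 12.7702 mm
θ = 279° = 4.869469 rad
V = θ·R_c·A = 4.869469·12.7702·295.3750 = 18367.636 mm³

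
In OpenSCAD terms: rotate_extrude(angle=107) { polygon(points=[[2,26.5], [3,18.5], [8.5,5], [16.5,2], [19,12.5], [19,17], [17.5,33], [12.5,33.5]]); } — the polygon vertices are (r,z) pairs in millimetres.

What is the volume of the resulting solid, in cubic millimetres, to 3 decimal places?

Volume = 8343.650 mm³

Profile (r,z), 8 vertices: (2,26.5) (3,18.5) (8.5,5) (16.5,2) (19,12.5) (19,17) (17.5,33) (12.5,33.5)
edge 0: (2,26.5)→(3,18.5)  cross = 2·18.5 − 3·26.5 = -42.5000; (r_i+r_j)·cross = 5·-42.5000 = -212.5000
edge 1: (3,18.5)→(8.5,5)  cross = 3·5 − 8.5·18.5 = -142.2500; (r_i+r_j)·cross = 11.5·-142.2500 = -1635.8750
edge 2: (8.5,5)→(16.5,2)  cross = 8.5·2 − 16.5·5 = -65.5000; (r_i+r_j)·cross = 25·-65.5000 = -1637.5000
edge 3: (16.5,2)→(19,12.5)  cross = 16.5·12.5 − 19·2 = 168.2500; (r_i+r_j)·cross = 35.5·168.2500 = 5972.8750
edge 4: (19,12.5)→(19,17)  cross = 19·17 − 19·12.5 = 85.5000; (r_i+r_j)·cross = 38·85.5000 = 3249.0000
edge 5: (19,17)→(17.5,33)  cross = 19·33 − 17.5·17 = 329.5000; (r_i+r_j)·cross = 36.5·329.5000 = 12026.7500
edge 6: (17.5,33)→(12.5,33.5)  cross = 17.5·33.5 − 12.5·33 = 173.7500; (r_i+r_j)·cross = 30·173.7500 = 5212.5000
edge 7: (12.5,33.5)→(2,26.5)  cross = 12.5·26.5 − 2·33.5 = 264.2500; (r_i+r_j)·cross = 14.5·264.2500 = 3831.6250
Σcross = 771.0000 → A = |Σcross|/2 = 385.5000 mm²
Σ(r_i+r_j)·cross = 26806.8750 → first moment M = |Σ|/6 = 4467.8125
R_c = M/A = 4467.8125/385.5000 = 11.5897 mm
θ = 107° = 1.867502 rad
V = θ·R_c·A = 1.867502·11.5897·385.5000 = 8343.650 mm³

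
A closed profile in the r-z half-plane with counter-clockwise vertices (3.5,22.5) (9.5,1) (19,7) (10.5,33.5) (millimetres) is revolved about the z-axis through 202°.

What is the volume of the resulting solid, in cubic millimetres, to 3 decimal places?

Volume = 9927.404 mm³

Profile (r,z), 4 vertices: (3.5,22.5) (9.5,1) (19,7) (10.5,33.5)
edge 0: (3.5,22.5)→(9.5,1)  cross = 3.5·1 − 9.5·22.5 = -210.2500; (r_i+r_j)·cross = 13·-210.2500 = -2733.2500
edge 1: (9.5,1)→(19,7)  cross = 9.5·7 − 19·1 = 47.5000; (r_i+r_j)·cross = 28.5·47.5000 = 1353.7500
edge 2: (19,7)→(10.5,33.5)  cross = 19·33.5 − 10.5·7 = 563.0000; (r_i+r_j)·cross = 29.5·563.0000 = 16608.5000
edge 3: (10.5,33.5)→(3.5,22.5)  cross = 10.5·22.5 − 3.5·33.5 = 119.0000; (r_i+r_j)·cross = 14·119.0000 = 1666.0000
Σcross = 519.2500 → A = |Σcross|/2 = 259.6250 mm²
Σ(r_i+r_j)·cross = 16895.0000 → first moment M = |Σ|/6 = 2815.8333
R_c = M/A = 2815.8333/259.6250 = 10.8458 mm
θ = 202° = 3.525565 rad
V = θ·R_c·A = 3.525565·10.8458·259.6250 = 9927.404 mm³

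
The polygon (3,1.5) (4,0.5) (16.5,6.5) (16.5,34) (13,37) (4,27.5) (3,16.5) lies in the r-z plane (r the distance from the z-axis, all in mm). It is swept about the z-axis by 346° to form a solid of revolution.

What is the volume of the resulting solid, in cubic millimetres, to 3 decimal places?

Profile (r,z), 7 vertices: (3,1.5) (4,0.5) (16.5,6.5) (16.5,34) (13,37) (4,27.5) (3,16.5)
edge 0: (3,1.5)→(4,0.5)  cross = 3·0.5 − 4·1.5 = -4.5000; (r_i+r_j)·cross = 7·-4.5000 = -31.5000
edge 1: (4,0.5)→(16.5,6.5)  cross = 4·6.5 − 16.5·0.5 = 17.7500; (r_i+r_j)·cross = 20.5·17.7500 = 363.8750
edge 2: (16.5,6.5)→(16.5,34)  cross = 16.5·34 − 16.5·6.5 = 453.7500; (r_i+r_j)·cross = 33·453.7500 = 14973.7500
edge 3: (16.5,34)→(13,37)  cross = 16.5·37 − 13·34 = 168.5000; (r_i+r_j)·cross = 29.5·168.5000 = 4970.7500
edge 4: (13,37)→(4,27.5)  cross = 13·27.5 − 4·37 = 209.5000; (r_i+r_j)·cross = 17·209.5000 = 3561.5000
edge 5: (4,27.5)→(3,16.5)  cross = 4·16.5 − 3·27.5 = -16.5000; (r_i+r_j)·cross = 7·-16.5000 = -115.5000
edge 6: (3,16.5)→(3,1.5)  cross = 3·1.5 − 3·16.5 = -45.0000; (r_i+r_j)·cross = 6·-45.0000 = -270.0000
Σcross = 783.5000 → A = |Σcross|/2 = 391.7500 mm²
Σ(r_i+r_j)·cross = 23452.8750 → first moment M = |Σ|/6 = 3908.8125
R_c = M/A = 3908.8125/391.7500 = 9.9778 mm
θ = 346° = 6.038839 rad
V = θ·R_c·A = 6.038839·9.9778·391.7500 = 23604.690 mm³

Volume = 23604.690 mm³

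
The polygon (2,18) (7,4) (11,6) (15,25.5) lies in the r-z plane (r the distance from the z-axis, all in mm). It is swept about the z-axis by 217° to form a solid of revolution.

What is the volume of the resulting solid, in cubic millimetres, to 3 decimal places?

Profile (r,z), 4 vertices: (2,18) (7,4) (11,6) (15,25.5)
edge 0: (2,18)→(7,4)  cross = 2·4 − 7·18 = -118.0000; (r_i+r_j)·cross = 9·-118.0000 = -1062.0000
edge 1: (7,4)→(11,6)  cross = 7·6 − 11·4 = -2.0000; (r_i+r_j)·cross = 18·-2.0000 = -36.0000
edge 2: (11,6)→(15,25.5)  cross = 11·25.5 − 15·6 = 190.5000; (r_i+r_j)·cross = 26·190.5000 = 4953.0000
edge 3: (15,25.5)→(2,18)  cross = 15·18 − 2·25.5 = 219.0000; (r_i+r_j)·cross = 17·219.0000 = 3723.0000
Σcross = 289.5000 → A = |Σcross|/2 = 144.7500 mm²
Σ(r_i+r_j)·cross = 7578.0000 → first moment M = |Σ|/6 = 1263.0000
R_c = M/A = 1263.0000/144.7500 = 8.7254 mm
θ = 217° = 3.787364 rad
V = θ·R_c·A = 3.787364·8.7254·144.7500 = 4783.441 mm³

Volume = 4783.441 mm³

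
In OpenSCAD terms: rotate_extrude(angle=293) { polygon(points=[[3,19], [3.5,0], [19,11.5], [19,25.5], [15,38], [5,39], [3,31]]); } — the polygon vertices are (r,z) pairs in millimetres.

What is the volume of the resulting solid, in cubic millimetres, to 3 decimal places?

Volume = 25664.851 mm³

Profile (r,z), 7 vertices: (3,19) (3.5,0) (19,11.5) (19,25.5) (15,38) (5,39) (3,31)
edge 0: (3,19)→(3.5,0)  cross = 3·0 − 3.5·19 = -66.5000; (r_i+r_j)·cross = 6.5·-66.5000 = -432.2500
edge 1: (3.5,0)→(19,11.5)  cross = 3.5·11.5 − 19·0 = 40.2500; (r_i+r_j)·cross = 22.5·40.2500 = 905.6250
edge 2: (19,11.5)→(19,25.5)  cross = 19·25.5 − 19·11.5 = 266.0000; (r_i+r_j)·cross = 38·266.0000 = 10108.0000
edge 3: (19,25.5)→(15,38)  cross = 19·38 − 15·25.5 = 339.5000; (r_i+r_j)·cross = 34·339.5000 = 11543.0000
edge 4: (15,38)→(5,39)  cross = 15·39 − 5·38 = 395.0000; (r_i+r_j)·cross = 20·395.0000 = 7900.0000
edge 5: (5,39)→(3,31)  cross = 5·31 − 3·39 = 38.0000; (r_i+r_j)·cross = 8·38.0000 = 304.0000
edge 6: (3,31)→(3,19)  cross = 3·19 − 3·31 = -36.0000; (r_i+r_j)·cross = 6·-36.0000 = -216.0000
Σcross = 976.2500 → A = |Σcross|/2 = 488.1250 mm²
Σ(r_i+r_j)·cross = 30112.3750 → first moment M = |Σ|/6 = 5018.7292
R_c = M/A = 5018.7292/488.1250 = 10.2816 mm
θ = 293° = 5.113815 rad
V = θ·R_c·A = 5.113815·10.2816·488.1250 = 25664.851 mm³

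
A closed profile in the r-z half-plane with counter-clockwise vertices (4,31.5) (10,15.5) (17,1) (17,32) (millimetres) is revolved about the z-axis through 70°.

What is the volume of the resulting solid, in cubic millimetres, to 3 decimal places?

Profile (r,z), 4 vertices: (4,31.5) (10,15.5) (17,1) (17,32)
edge 0: (4,31.5)→(10,15.5)  cross = 4·15.5 − 10·31.5 = -253.0000; (r_i+r_j)·cross = 14·-253.0000 = -3542.0000
edge 1: (10,15.5)→(17,1)  cross = 10·1 − 17·15.5 = -253.5000; (r_i+r_j)·cross = 27·-253.5000 = -6844.5000
edge 2: (17,1)→(17,32)  cross = 17·32 − 17·1 = 527.0000; (r_i+r_j)·cross = 34·527.0000 = 17918.0000
edge 3: (17,32)→(4,31.5)  cross = 17·31.5 − 4·32 = 407.5000; (r_i+r_j)·cross = 21·407.5000 = 8557.5000
Σcross = 428.0000 → A = |Σcross|/2 = 214.0000 mm²
Σ(r_i+r_j)·cross = 16089.0000 → first moment M = |Σ|/6 = 2681.5000
R_c = M/A = 2681.5000/214.0000 = 12.5304 mm
θ = 70° = 1.221730 rad
V = θ·R_c·A = 1.221730·12.5304·214.0000 = 3276.070 mm³

Volume = 3276.070 mm³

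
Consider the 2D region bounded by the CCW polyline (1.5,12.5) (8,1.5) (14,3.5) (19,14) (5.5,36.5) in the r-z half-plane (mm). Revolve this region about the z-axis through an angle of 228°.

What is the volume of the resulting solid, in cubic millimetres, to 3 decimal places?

Profile (r,z), 5 vertices: (1.5,12.5) (8,1.5) (14,3.5) (19,14) (5.5,36.5)
edge 0: (1.5,12.5)→(8,1.5)  cross = 1.5·1.5 − 8·12.5 = -97.7500; (r_i+r_j)·cross = 9.5·-97.7500 = -928.6250
edge 1: (8,1.5)→(14,3.5)  cross = 8·3.5 − 14·1.5 = 7.0000; (r_i+r_j)·cross = 22·7.0000 = 154.0000
edge 2: (14,3.5)→(19,14)  cross = 14·14 − 19·3.5 = 129.5000; (r_i+r_j)·cross = 33·129.5000 = 4273.5000
edge 3: (19,14)→(5.5,36.5)  cross = 19·36.5 − 5.5·14 = 616.5000; (r_i+r_j)·cross = 24.5·616.5000 = 15104.2500
edge 4: (5.5,36.5)→(1.5,12.5)  cross = 5.5·12.5 − 1.5·36.5 = 14.0000; (r_i+r_j)·cross = 7·14.0000 = 98.0000
Σcross = 669.2500 → A = |Σcross|/2 = 334.6250 mm²
Σ(r_i+r_j)·cross = 18701.1250 → first moment M = |Σ|/6 = 3116.8542
R_c = M/A = 3116.8542/334.6250 = 9.3145 mm
θ = 228° = 3.979351 rad
V = θ·R_c·A = 3.979351·9.3145·334.6250 = 12403.056 mm³

Volume = 12403.056 mm³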